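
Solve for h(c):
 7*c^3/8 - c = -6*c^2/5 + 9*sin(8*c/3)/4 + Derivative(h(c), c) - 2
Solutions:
 h(c) = C1 + 7*c^4/32 + 2*c^3/5 - c^2/2 + 2*c + 27*cos(8*c/3)/32


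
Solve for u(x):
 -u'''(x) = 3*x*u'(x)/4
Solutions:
 u(x) = C1 + Integral(C2*airyai(-6^(1/3)*x/2) + C3*airybi(-6^(1/3)*x/2), x)


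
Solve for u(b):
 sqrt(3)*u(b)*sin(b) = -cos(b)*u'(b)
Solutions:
 u(b) = C1*cos(b)^(sqrt(3))


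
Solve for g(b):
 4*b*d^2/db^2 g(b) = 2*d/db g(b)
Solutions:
 g(b) = C1 + C2*b^(3/2)


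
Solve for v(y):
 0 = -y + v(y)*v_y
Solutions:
 v(y) = -sqrt(C1 + y^2)
 v(y) = sqrt(C1 + y^2)


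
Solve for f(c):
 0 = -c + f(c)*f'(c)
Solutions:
 f(c) = -sqrt(C1 + c^2)
 f(c) = sqrt(C1 + c^2)


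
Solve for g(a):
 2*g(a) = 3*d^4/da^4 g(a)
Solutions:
 g(a) = C1*exp(-2^(1/4)*3^(3/4)*a/3) + C2*exp(2^(1/4)*3^(3/4)*a/3) + C3*sin(2^(1/4)*3^(3/4)*a/3) + C4*cos(2^(1/4)*3^(3/4)*a/3)


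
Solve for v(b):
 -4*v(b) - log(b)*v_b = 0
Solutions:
 v(b) = C1*exp(-4*li(b))


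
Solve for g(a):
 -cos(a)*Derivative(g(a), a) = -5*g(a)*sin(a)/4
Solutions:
 g(a) = C1/cos(a)^(5/4)


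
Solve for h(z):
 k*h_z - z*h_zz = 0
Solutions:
 h(z) = C1 + z^(re(k) + 1)*(C2*sin(log(z)*Abs(im(k))) + C3*cos(log(z)*im(k)))


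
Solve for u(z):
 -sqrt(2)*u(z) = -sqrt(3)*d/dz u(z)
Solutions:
 u(z) = C1*exp(sqrt(6)*z/3)


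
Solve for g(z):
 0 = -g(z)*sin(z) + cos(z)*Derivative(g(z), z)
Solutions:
 g(z) = C1/cos(z)


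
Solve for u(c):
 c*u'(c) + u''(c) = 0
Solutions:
 u(c) = C1 + C2*erf(sqrt(2)*c/2)


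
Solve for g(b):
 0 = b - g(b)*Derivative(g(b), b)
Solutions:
 g(b) = -sqrt(C1 + b^2)
 g(b) = sqrt(C1 + b^2)


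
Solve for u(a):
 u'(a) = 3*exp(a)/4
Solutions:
 u(a) = C1 + 3*exp(a)/4


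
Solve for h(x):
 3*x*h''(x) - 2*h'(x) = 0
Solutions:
 h(x) = C1 + C2*x^(5/3)


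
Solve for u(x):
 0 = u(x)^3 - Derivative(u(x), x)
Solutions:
 u(x) = -sqrt(2)*sqrt(-1/(C1 + x))/2
 u(x) = sqrt(2)*sqrt(-1/(C1 + x))/2


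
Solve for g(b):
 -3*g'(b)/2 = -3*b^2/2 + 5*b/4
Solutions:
 g(b) = C1 + b^3/3 - 5*b^2/12


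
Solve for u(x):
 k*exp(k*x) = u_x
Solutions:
 u(x) = C1 + exp(k*x)


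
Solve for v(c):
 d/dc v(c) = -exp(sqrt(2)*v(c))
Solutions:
 v(c) = sqrt(2)*(2*log(1/(C1 + c)) - log(2))/4


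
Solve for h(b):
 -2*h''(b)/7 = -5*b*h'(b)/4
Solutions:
 h(b) = C1 + C2*erfi(sqrt(35)*b/4)


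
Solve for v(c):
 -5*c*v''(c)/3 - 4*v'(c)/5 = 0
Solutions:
 v(c) = C1 + C2*c^(13/25)


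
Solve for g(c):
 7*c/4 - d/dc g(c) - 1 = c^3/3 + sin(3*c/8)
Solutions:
 g(c) = C1 - c^4/12 + 7*c^2/8 - c + 8*cos(3*c/8)/3


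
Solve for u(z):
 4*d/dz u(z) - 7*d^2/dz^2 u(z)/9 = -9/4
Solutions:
 u(z) = C1 + C2*exp(36*z/7) - 9*z/16


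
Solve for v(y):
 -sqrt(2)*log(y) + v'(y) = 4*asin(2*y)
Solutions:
 v(y) = C1 + sqrt(2)*y*(log(y) - 1) + 4*y*asin(2*y) + 2*sqrt(1 - 4*y^2)


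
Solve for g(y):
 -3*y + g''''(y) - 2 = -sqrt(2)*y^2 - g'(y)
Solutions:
 g(y) = C1 + C4*exp(-y) - sqrt(2)*y^3/3 + 3*y^2/2 + 2*y + (C2*sin(sqrt(3)*y/2) + C3*cos(sqrt(3)*y/2))*exp(y/2)


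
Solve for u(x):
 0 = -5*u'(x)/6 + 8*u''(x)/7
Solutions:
 u(x) = C1 + C2*exp(35*x/48)


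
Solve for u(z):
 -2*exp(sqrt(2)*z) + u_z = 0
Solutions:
 u(z) = C1 + sqrt(2)*exp(sqrt(2)*z)


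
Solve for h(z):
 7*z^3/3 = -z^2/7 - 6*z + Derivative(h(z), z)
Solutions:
 h(z) = C1 + 7*z^4/12 + z^3/21 + 3*z^2


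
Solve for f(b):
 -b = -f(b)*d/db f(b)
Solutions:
 f(b) = -sqrt(C1 + b^2)
 f(b) = sqrt(C1 + b^2)


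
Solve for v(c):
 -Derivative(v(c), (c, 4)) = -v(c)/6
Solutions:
 v(c) = C1*exp(-6^(3/4)*c/6) + C2*exp(6^(3/4)*c/6) + C3*sin(6^(3/4)*c/6) + C4*cos(6^(3/4)*c/6)


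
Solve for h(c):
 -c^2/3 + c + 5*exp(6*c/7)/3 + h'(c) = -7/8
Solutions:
 h(c) = C1 + c^3/9 - c^2/2 - 7*c/8 - 35*exp(6*c/7)/18


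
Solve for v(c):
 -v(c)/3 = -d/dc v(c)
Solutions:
 v(c) = C1*exp(c/3)


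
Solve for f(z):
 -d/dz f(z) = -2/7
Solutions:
 f(z) = C1 + 2*z/7


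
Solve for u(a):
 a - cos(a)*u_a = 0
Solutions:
 u(a) = C1 + Integral(a/cos(a), a)


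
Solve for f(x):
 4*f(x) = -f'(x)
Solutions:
 f(x) = C1*exp(-4*x)


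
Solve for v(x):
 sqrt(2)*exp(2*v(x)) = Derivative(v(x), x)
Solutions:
 v(x) = log(-sqrt(-1/(C1 + sqrt(2)*x))) - log(2)/2
 v(x) = log(-1/(C1 + sqrt(2)*x))/2 - log(2)/2


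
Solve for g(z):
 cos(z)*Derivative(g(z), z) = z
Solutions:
 g(z) = C1 + Integral(z/cos(z), z)


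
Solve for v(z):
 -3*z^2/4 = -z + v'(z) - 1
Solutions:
 v(z) = C1 - z^3/4 + z^2/2 + z


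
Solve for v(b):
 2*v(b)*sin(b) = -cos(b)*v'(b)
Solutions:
 v(b) = C1*cos(b)^2


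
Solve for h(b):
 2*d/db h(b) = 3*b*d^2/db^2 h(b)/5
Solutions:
 h(b) = C1 + C2*b^(13/3)


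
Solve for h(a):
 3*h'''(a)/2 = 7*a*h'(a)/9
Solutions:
 h(a) = C1 + Integral(C2*airyai(14^(1/3)*a/3) + C3*airybi(14^(1/3)*a/3), a)


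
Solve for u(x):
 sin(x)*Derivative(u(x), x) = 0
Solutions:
 u(x) = C1


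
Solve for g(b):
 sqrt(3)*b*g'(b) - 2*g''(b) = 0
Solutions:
 g(b) = C1 + C2*erfi(3^(1/4)*b/2)


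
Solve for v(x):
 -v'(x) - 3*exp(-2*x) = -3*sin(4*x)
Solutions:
 v(x) = C1 - 3*cos(4*x)/4 + 3*exp(-2*x)/2


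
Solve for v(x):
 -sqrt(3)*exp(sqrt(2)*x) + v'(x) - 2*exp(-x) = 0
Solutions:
 v(x) = C1 + sqrt(6)*exp(sqrt(2)*x)/2 - 2*exp(-x)


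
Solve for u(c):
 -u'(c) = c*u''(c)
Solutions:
 u(c) = C1 + C2*log(c)


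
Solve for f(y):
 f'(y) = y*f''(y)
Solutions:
 f(y) = C1 + C2*y^2


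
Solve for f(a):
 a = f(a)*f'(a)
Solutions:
 f(a) = -sqrt(C1 + a^2)
 f(a) = sqrt(C1 + a^2)


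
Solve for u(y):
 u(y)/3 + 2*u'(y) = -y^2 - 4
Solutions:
 u(y) = C1*exp(-y/6) - 3*y^2 + 36*y - 228


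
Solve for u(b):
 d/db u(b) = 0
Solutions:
 u(b) = C1


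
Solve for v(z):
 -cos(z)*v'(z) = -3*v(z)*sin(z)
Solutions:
 v(z) = C1/cos(z)^3


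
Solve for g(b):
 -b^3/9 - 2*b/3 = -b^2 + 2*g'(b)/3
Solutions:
 g(b) = C1 - b^4/24 + b^3/2 - b^2/2


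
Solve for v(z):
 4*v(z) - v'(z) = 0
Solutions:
 v(z) = C1*exp(4*z)


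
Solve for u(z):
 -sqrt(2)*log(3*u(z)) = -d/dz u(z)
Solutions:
 -sqrt(2)*Integral(1/(log(_y) + log(3)), (_y, u(z)))/2 = C1 - z


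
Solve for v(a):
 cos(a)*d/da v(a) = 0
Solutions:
 v(a) = C1


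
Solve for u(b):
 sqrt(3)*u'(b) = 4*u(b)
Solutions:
 u(b) = C1*exp(4*sqrt(3)*b/3)


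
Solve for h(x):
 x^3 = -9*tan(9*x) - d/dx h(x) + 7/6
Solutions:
 h(x) = C1 - x^4/4 + 7*x/6 + log(cos(9*x))


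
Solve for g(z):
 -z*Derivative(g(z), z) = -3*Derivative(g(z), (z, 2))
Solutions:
 g(z) = C1 + C2*erfi(sqrt(6)*z/6)


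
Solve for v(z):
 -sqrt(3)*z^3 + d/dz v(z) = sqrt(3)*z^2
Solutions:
 v(z) = C1 + sqrt(3)*z^4/4 + sqrt(3)*z^3/3


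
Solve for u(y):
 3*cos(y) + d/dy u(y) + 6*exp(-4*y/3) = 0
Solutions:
 u(y) = C1 - 3*sin(y) + 9*exp(-4*y/3)/2


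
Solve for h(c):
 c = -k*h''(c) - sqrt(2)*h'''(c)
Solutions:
 h(c) = C1 + C2*c + C3*exp(-sqrt(2)*c*k/2) - c^3/(6*k) + sqrt(2)*c^2/(2*k^2)


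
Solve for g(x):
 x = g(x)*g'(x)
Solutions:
 g(x) = -sqrt(C1 + x^2)
 g(x) = sqrt(C1 + x^2)


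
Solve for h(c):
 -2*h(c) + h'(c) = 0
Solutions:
 h(c) = C1*exp(2*c)


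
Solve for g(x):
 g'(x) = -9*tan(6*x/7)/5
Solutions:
 g(x) = C1 + 21*log(cos(6*x/7))/10


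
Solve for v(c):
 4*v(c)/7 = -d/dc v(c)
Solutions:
 v(c) = C1*exp(-4*c/7)


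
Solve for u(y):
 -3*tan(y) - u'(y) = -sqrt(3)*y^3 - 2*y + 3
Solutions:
 u(y) = C1 + sqrt(3)*y^4/4 + y^2 - 3*y + 3*log(cos(y))


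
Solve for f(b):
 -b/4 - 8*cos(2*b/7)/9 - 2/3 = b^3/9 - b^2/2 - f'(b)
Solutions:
 f(b) = C1 + b^4/36 - b^3/6 + b^2/8 + 2*b/3 + 28*sin(2*b/7)/9


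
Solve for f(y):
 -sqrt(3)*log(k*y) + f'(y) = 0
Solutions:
 f(y) = C1 + sqrt(3)*y*log(k*y) - sqrt(3)*y


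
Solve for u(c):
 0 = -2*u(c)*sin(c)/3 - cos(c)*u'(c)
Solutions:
 u(c) = C1*cos(c)^(2/3)


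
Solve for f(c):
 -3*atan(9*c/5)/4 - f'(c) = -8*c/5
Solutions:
 f(c) = C1 + 4*c^2/5 - 3*c*atan(9*c/5)/4 + 5*log(81*c^2 + 25)/24


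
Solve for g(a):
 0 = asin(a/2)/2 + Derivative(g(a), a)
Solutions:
 g(a) = C1 - a*asin(a/2)/2 - sqrt(4 - a^2)/2


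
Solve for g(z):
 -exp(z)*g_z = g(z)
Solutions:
 g(z) = C1*exp(exp(-z))


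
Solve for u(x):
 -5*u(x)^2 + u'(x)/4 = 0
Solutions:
 u(x) = -1/(C1 + 20*x)


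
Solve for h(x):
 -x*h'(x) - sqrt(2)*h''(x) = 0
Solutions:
 h(x) = C1 + C2*erf(2^(1/4)*x/2)


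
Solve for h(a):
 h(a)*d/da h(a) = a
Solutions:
 h(a) = -sqrt(C1 + a^2)
 h(a) = sqrt(C1 + a^2)


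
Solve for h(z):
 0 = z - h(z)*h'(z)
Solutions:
 h(z) = -sqrt(C1 + z^2)
 h(z) = sqrt(C1 + z^2)


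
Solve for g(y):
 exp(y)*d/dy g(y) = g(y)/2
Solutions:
 g(y) = C1*exp(-exp(-y)/2)


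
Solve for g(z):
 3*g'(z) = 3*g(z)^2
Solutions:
 g(z) = -1/(C1 + z)


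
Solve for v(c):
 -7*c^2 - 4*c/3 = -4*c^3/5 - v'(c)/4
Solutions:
 v(c) = C1 - 4*c^4/5 + 28*c^3/3 + 8*c^2/3


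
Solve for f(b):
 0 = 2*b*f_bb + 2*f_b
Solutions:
 f(b) = C1 + C2*log(b)


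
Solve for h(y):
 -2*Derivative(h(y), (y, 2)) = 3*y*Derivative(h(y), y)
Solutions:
 h(y) = C1 + C2*erf(sqrt(3)*y/2)


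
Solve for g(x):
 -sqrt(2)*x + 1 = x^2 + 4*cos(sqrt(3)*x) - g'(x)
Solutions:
 g(x) = C1 + x^3/3 + sqrt(2)*x^2/2 - x + 4*sqrt(3)*sin(sqrt(3)*x)/3


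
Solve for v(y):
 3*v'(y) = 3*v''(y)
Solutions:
 v(y) = C1 + C2*exp(y)


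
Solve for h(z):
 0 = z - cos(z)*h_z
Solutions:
 h(z) = C1 + Integral(z/cos(z), z)


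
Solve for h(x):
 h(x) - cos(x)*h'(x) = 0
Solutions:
 h(x) = C1*sqrt(sin(x) + 1)/sqrt(sin(x) - 1)


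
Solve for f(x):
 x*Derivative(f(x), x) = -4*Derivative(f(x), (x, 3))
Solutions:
 f(x) = C1 + Integral(C2*airyai(-2^(1/3)*x/2) + C3*airybi(-2^(1/3)*x/2), x)


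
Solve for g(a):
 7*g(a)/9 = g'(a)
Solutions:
 g(a) = C1*exp(7*a/9)


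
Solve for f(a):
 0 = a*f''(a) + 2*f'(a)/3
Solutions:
 f(a) = C1 + C2*a^(1/3)


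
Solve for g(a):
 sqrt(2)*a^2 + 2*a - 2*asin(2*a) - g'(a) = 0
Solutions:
 g(a) = C1 + sqrt(2)*a^3/3 + a^2 - 2*a*asin(2*a) - sqrt(1 - 4*a^2)


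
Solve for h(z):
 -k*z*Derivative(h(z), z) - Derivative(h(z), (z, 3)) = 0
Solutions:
 h(z) = C1 + Integral(C2*airyai(z*(-k)^(1/3)) + C3*airybi(z*(-k)^(1/3)), z)


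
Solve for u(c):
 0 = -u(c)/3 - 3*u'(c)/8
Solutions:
 u(c) = C1*exp(-8*c/9)


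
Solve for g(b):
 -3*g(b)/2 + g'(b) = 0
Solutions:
 g(b) = C1*exp(3*b/2)


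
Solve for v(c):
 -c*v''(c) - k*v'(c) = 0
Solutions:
 v(c) = C1 + c^(1 - re(k))*(C2*sin(log(c)*Abs(im(k))) + C3*cos(log(c)*im(k)))


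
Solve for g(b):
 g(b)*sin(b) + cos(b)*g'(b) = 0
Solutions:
 g(b) = C1*cos(b)


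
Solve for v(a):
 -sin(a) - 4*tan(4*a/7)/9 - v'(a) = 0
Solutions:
 v(a) = C1 + 7*log(cos(4*a/7))/9 + cos(a)


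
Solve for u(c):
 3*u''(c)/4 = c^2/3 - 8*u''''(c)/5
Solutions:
 u(c) = C1 + C2*c + C3*sin(sqrt(30)*c/8) + C4*cos(sqrt(30)*c/8) + c^4/27 - 128*c^2/135


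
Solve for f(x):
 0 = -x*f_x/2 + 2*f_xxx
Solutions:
 f(x) = C1 + Integral(C2*airyai(2^(1/3)*x/2) + C3*airybi(2^(1/3)*x/2), x)


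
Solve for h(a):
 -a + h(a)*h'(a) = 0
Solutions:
 h(a) = -sqrt(C1 + a^2)
 h(a) = sqrt(C1 + a^2)


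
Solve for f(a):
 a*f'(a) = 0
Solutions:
 f(a) = C1


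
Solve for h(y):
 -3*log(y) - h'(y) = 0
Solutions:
 h(y) = C1 - 3*y*log(y) + 3*y


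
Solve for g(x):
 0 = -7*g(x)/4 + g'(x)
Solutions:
 g(x) = C1*exp(7*x/4)


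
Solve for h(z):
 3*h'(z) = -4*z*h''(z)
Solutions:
 h(z) = C1 + C2*z^(1/4)


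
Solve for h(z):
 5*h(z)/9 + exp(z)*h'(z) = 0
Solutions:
 h(z) = C1*exp(5*exp(-z)/9)


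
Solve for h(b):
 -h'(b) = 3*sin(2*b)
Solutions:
 h(b) = C1 + 3*cos(2*b)/2


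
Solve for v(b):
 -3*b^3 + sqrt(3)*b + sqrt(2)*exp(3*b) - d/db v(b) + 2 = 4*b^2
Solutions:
 v(b) = C1 - 3*b^4/4 - 4*b^3/3 + sqrt(3)*b^2/2 + 2*b + sqrt(2)*exp(3*b)/3


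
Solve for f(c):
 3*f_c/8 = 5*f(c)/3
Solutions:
 f(c) = C1*exp(40*c/9)


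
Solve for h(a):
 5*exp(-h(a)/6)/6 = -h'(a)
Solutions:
 h(a) = 6*log(C1 - 5*a/36)


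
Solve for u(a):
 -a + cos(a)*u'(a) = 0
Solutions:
 u(a) = C1 + Integral(a/cos(a), a)


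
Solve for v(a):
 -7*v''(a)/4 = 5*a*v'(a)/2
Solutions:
 v(a) = C1 + C2*erf(sqrt(35)*a/7)


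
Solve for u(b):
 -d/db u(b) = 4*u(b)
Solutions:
 u(b) = C1*exp(-4*b)


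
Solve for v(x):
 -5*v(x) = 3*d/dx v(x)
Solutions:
 v(x) = C1*exp(-5*x/3)


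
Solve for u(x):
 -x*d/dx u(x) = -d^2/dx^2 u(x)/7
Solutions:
 u(x) = C1 + C2*erfi(sqrt(14)*x/2)


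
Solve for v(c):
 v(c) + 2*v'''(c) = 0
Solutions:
 v(c) = C3*exp(-2^(2/3)*c/2) + (C1*sin(2^(2/3)*sqrt(3)*c/4) + C2*cos(2^(2/3)*sqrt(3)*c/4))*exp(2^(2/3)*c/4)


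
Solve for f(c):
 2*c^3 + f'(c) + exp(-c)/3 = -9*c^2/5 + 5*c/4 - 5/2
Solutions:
 f(c) = C1 - c^4/2 - 3*c^3/5 + 5*c^2/8 - 5*c/2 + exp(-c)/3


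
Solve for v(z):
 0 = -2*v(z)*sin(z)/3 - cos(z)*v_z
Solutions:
 v(z) = C1*cos(z)^(2/3)


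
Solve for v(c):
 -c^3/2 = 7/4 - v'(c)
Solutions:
 v(c) = C1 + c^4/8 + 7*c/4


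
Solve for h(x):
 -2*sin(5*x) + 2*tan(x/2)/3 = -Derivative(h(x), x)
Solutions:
 h(x) = C1 + 4*log(cos(x/2))/3 - 2*cos(5*x)/5


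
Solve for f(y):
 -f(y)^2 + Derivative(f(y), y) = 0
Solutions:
 f(y) = -1/(C1 + y)


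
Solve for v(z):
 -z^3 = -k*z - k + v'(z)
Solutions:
 v(z) = C1 + k*z^2/2 + k*z - z^4/4


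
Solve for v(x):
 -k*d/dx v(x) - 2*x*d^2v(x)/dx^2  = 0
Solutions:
 v(x) = C1 + x^(1 - re(k)/2)*(C2*sin(log(x)*Abs(im(k))/2) + C3*cos(log(x)*im(k)/2))


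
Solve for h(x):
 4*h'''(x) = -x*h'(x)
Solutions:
 h(x) = C1 + Integral(C2*airyai(-2^(1/3)*x/2) + C3*airybi(-2^(1/3)*x/2), x)


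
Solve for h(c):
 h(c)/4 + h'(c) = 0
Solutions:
 h(c) = C1*exp(-c/4)


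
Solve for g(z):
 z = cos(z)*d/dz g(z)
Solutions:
 g(z) = C1 + Integral(z/cos(z), z)


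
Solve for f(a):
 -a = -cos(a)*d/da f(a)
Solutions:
 f(a) = C1 + Integral(a/cos(a), a)


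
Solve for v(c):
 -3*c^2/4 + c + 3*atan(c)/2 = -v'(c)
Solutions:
 v(c) = C1 + c^3/4 - c^2/2 - 3*c*atan(c)/2 + 3*log(c^2 + 1)/4


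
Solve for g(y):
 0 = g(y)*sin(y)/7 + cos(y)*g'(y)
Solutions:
 g(y) = C1*cos(y)^(1/7)


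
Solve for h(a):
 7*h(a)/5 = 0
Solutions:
 h(a) = 0


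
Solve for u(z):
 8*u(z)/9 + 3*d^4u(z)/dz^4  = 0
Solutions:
 u(z) = (C1*sin(6^(1/4)*z/3) + C2*cos(6^(1/4)*z/3))*exp(-6^(1/4)*z/3) + (C3*sin(6^(1/4)*z/3) + C4*cos(6^(1/4)*z/3))*exp(6^(1/4)*z/3)


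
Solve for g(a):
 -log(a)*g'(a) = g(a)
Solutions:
 g(a) = C1*exp(-li(a))


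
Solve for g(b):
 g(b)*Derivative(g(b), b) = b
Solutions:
 g(b) = -sqrt(C1 + b^2)
 g(b) = sqrt(C1 + b^2)


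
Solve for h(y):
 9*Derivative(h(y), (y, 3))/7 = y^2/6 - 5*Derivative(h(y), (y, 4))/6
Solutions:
 h(y) = C1 + C2*y + C3*y^2 + C4*exp(-54*y/35) + 7*y^5/3240 - 245*y^4/34992 + 8575*y^3/472392


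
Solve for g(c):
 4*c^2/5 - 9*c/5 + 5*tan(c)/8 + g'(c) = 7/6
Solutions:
 g(c) = C1 - 4*c^3/15 + 9*c^2/10 + 7*c/6 + 5*log(cos(c))/8


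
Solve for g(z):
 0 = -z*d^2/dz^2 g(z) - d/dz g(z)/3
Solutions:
 g(z) = C1 + C2*z^(2/3)


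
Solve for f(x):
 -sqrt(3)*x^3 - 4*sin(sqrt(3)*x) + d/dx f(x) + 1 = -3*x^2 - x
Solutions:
 f(x) = C1 + sqrt(3)*x^4/4 - x^3 - x^2/2 - x - 4*sqrt(3)*cos(sqrt(3)*x)/3


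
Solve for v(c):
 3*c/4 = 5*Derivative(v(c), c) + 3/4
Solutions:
 v(c) = C1 + 3*c^2/40 - 3*c/20


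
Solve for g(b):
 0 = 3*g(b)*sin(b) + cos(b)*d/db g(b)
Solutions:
 g(b) = C1*cos(b)^3


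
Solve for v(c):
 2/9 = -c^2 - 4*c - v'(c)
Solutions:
 v(c) = C1 - c^3/3 - 2*c^2 - 2*c/9


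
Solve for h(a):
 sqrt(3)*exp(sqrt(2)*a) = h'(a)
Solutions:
 h(a) = C1 + sqrt(6)*exp(sqrt(2)*a)/2


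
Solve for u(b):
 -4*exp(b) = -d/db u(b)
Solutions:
 u(b) = C1 + 4*exp(b)


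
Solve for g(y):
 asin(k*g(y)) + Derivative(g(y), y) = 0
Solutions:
 Integral(1/asin(_y*k), (_y, g(y))) = C1 - y


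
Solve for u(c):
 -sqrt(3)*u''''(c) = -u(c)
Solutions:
 u(c) = C1*exp(-3^(7/8)*c/3) + C2*exp(3^(7/8)*c/3) + C3*sin(3^(7/8)*c/3) + C4*cos(3^(7/8)*c/3)


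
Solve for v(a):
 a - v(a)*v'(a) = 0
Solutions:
 v(a) = -sqrt(C1 + a^2)
 v(a) = sqrt(C1 + a^2)


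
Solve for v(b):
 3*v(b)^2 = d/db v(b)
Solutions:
 v(b) = -1/(C1 + 3*b)


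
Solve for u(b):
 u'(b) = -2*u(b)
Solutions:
 u(b) = C1*exp(-2*b)


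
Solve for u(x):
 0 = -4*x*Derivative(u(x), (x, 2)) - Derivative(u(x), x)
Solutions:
 u(x) = C1 + C2*x^(3/4)


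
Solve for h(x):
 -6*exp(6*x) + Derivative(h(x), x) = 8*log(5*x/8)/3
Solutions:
 h(x) = C1 + 8*x*log(x)/3 + x*(-8*log(2) - 8/3 + 8*log(5)/3) + exp(6*x)


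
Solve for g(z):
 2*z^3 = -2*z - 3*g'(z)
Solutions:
 g(z) = C1 - z^4/6 - z^2/3


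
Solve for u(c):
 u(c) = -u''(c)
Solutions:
 u(c) = C1*sin(c) + C2*cos(c)


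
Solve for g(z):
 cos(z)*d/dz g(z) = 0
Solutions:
 g(z) = C1


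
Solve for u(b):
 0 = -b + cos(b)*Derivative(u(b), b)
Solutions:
 u(b) = C1 + Integral(b/cos(b), b)


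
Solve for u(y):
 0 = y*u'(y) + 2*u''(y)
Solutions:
 u(y) = C1 + C2*erf(y/2)


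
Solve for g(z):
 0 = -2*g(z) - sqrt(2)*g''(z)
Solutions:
 g(z) = C1*sin(2^(1/4)*z) + C2*cos(2^(1/4)*z)


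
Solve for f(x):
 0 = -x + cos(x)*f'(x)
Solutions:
 f(x) = C1 + Integral(x/cos(x), x)


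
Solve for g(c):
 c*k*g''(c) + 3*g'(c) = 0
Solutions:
 g(c) = C1 + c^(((re(k) - 3)*re(k) + im(k)^2)/(re(k)^2 + im(k)^2))*(C2*sin(3*log(c)*Abs(im(k))/(re(k)^2 + im(k)^2)) + C3*cos(3*log(c)*im(k)/(re(k)^2 + im(k)^2)))


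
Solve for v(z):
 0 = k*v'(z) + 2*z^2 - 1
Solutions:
 v(z) = C1 - 2*z^3/(3*k) + z/k


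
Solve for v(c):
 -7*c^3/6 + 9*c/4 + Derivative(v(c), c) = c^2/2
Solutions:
 v(c) = C1 + 7*c^4/24 + c^3/6 - 9*c^2/8


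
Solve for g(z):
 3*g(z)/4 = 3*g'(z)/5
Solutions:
 g(z) = C1*exp(5*z/4)


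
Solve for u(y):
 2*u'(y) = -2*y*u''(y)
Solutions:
 u(y) = C1 + C2*log(y)


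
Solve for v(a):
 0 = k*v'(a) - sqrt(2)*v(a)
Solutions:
 v(a) = C1*exp(sqrt(2)*a/k)


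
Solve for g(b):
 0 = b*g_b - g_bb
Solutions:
 g(b) = C1 + C2*erfi(sqrt(2)*b/2)


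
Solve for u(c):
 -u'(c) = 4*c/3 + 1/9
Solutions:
 u(c) = C1 - 2*c^2/3 - c/9


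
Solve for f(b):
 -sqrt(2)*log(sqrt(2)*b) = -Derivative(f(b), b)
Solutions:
 f(b) = C1 + sqrt(2)*b*log(b) - sqrt(2)*b + sqrt(2)*b*log(2)/2


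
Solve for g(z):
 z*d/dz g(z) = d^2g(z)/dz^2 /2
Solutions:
 g(z) = C1 + C2*erfi(z)


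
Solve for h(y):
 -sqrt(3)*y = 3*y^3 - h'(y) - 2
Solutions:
 h(y) = C1 + 3*y^4/4 + sqrt(3)*y^2/2 - 2*y


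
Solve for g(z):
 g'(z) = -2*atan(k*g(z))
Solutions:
 Integral(1/atan(_y*k), (_y, g(z))) = C1 - 2*z


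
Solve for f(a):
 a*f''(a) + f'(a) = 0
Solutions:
 f(a) = C1 + C2*log(a)


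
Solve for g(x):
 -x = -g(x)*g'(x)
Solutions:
 g(x) = -sqrt(C1 + x^2)
 g(x) = sqrt(C1 + x^2)


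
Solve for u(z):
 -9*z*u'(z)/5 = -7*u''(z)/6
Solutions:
 u(z) = C1 + C2*erfi(3*sqrt(105)*z/35)


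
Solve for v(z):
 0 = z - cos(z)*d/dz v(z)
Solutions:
 v(z) = C1 + Integral(z/cos(z), z)


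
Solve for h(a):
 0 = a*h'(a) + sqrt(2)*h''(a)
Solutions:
 h(a) = C1 + C2*erf(2^(1/4)*a/2)


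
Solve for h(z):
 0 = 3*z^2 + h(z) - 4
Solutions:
 h(z) = 4 - 3*z^2


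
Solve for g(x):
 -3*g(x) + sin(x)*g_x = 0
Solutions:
 g(x) = C1*(cos(x) - 1)^(3/2)/(cos(x) + 1)^(3/2)


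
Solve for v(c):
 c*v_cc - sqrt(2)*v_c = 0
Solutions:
 v(c) = C1 + C2*c^(1 + sqrt(2))


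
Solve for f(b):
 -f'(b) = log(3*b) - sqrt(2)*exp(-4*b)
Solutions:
 f(b) = C1 - b*log(b) + b*(1 - log(3)) - sqrt(2)*exp(-4*b)/4


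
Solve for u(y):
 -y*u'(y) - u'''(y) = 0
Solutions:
 u(y) = C1 + Integral(C2*airyai(-y) + C3*airybi(-y), y)


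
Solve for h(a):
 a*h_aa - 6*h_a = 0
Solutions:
 h(a) = C1 + C2*a^7


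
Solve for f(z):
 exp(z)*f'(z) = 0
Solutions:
 f(z) = C1


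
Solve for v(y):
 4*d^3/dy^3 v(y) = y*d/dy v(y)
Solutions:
 v(y) = C1 + Integral(C2*airyai(2^(1/3)*y/2) + C3*airybi(2^(1/3)*y/2), y)


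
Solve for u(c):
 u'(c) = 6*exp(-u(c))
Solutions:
 u(c) = log(C1 + 6*c)


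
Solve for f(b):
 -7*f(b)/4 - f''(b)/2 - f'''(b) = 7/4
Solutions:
 f(b) = C1*exp(b*(-2 + (3*sqrt(4011) + 190)^(-1/3) + (3*sqrt(4011) + 190)^(1/3))/12)*sin(sqrt(3)*b*(-(3*sqrt(4011) + 190)^(1/3) + (3*sqrt(4011) + 190)^(-1/3))/12) + C2*exp(b*(-2 + (3*sqrt(4011) + 190)^(-1/3) + (3*sqrt(4011) + 190)^(1/3))/12)*cos(sqrt(3)*b*(-(3*sqrt(4011) + 190)^(1/3) + (3*sqrt(4011) + 190)^(-1/3))/12) + C3*exp(-b*((3*sqrt(4011) + 190)^(-1/3) + 1 + (3*sqrt(4011) + 190)^(1/3))/6) - 1


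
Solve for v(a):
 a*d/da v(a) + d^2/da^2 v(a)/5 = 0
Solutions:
 v(a) = C1 + C2*erf(sqrt(10)*a/2)


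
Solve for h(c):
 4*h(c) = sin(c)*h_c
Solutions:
 h(c) = C1*(cos(c)^2 - 2*cos(c) + 1)/(cos(c)^2 + 2*cos(c) + 1)


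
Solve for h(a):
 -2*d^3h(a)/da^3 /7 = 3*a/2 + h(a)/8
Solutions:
 h(a) = C3*exp(-2^(2/3)*7^(1/3)*a/4) - 12*a + (C1*sin(2^(2/3)*sqrt(3)*7^(1/3)*a/8) + C2*cos(2^(2/3)*sqrt(3)*7^(1/3)*a/8))*exp(2^(2/3)*7^(1/3)*a/8)


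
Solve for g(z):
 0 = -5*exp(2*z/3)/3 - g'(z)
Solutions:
 g(z) = C1 - 5*exp(2*z/3)/2


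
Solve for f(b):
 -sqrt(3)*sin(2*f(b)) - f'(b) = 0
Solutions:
 f(b) = pi - acos((-C1 - exp(4*sqrt(3)*b))/(C1 - exp(4*sqrt(3)*b)))/2
 f(b) = acos((-C1 - exp(4*sqrt(3)*b))/(C1 - exp(4*sqrt(3)*b)))/2


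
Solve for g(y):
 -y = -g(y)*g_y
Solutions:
 g(y) = -sqrt(C1 + y^2)
 g(y) = sqrt(C1 + y^2)


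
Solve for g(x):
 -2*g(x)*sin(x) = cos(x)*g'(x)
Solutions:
 g(x) = C1*cos(x)^2


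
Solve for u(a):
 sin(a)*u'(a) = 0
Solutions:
 u(a) = C1


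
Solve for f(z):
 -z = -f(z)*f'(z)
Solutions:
 f(z) = -sqrt(C1 + z^2)
 f(z) = sqrt(C1 + z^2)


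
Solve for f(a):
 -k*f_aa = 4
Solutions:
 f(a) = C1 + C2*a - 2*a^2/k


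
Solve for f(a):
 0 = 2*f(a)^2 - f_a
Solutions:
 f(a) = -1/(C1 + 2*a)


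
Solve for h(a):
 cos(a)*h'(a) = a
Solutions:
 h(a) = C1 + Integral(a/cos(a), a)


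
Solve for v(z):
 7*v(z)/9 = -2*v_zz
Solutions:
 v(z) = C1*sin(sqrt(14)*z/6) + C2*cos(sqrt(14)*z/6)


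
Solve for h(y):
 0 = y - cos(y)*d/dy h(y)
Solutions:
 h(y) = C1 + Integral(y/cos(y), y)


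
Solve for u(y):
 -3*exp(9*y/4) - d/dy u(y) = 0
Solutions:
 u(y) = C1 - 4*exp(9*y/4)/3


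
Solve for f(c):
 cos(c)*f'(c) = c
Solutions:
 f(c) = C1 + Integral(c/cos(c), c)


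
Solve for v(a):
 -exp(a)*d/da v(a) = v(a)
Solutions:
 v(a) = C1*exp(exp(-a))


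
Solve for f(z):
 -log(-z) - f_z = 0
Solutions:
 f(z) = C1 - z*log(-z) + z


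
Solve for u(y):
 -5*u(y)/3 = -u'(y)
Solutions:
 u(y) = C1*exp(5*y/3)


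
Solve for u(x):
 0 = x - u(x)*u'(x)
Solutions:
 u(x) = -sqrt(C1 + x^2)
 u(x) = sqrt(C1 + x^2)


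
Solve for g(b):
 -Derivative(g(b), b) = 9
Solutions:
 g(b) = C1 - 9*b


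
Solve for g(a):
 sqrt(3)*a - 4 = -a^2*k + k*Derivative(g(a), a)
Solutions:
 g(a) = C1 + a^3/3 + sqrt(3)*a^2/(2*k) - 4*a/k


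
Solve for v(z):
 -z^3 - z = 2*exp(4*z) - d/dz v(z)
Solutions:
 v(z) = C1 + z^4/4 + z^2/2 + exp(4*z)/2


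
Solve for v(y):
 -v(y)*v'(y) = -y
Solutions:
 v(y) = -sqrt(C1 + y^2)
 v(y) = sqrt(C1 + y^2)


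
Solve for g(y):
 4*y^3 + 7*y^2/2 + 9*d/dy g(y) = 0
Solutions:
 g(y) = C1 - y^4/9 - 7*y^3/54


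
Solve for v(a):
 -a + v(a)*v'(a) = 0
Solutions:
 v(a) = -sqrt(C1 + a^2)
 v(a) = sqrt(C1 + a^2)


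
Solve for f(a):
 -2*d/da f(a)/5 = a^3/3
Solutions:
 f(a) = C1 - 5*a^4/24


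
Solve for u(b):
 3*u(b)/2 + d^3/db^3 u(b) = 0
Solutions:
 u(b) = C3*exp(-2^(2/3)*3^(1/3)*b/2) + (C1*sin(2^(2/3)*3^(5/6)*b/4) + C2*cos(2^(2/3)*3^(5/6)*b/4))*exp(2^(2/3)*3^(1/3)*b/4)


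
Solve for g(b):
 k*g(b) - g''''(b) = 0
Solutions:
 g(b) = C1*exp(-b*k^(1/4)) + C2*exp(b*k^(1/4)) + C3*exp(-I*b*k^(1/4)) + C4*exp(I*b*k^(1/4))


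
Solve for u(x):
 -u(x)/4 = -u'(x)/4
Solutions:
 u(x) = C1*exp(x)


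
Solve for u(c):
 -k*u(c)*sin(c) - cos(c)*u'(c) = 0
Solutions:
 u(c) = C1*exp(k*log(cos(c)))


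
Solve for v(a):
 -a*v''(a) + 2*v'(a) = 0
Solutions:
 v(a) = C1 + C2*a^3


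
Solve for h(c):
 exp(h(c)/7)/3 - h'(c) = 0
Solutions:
 h(c) = 7*log(-1/(C1 + c)) + 7*log(21)


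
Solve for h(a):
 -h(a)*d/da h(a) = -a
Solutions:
 h(a) = -sqrt(C1 + a^2)
 h(a) = sqrt(C1 + a^2)


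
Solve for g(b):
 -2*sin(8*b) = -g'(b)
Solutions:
 g(b) = C1 - cos(8*b)/4


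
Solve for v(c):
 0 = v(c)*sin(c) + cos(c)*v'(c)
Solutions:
 v(c) = C1*cos(c)


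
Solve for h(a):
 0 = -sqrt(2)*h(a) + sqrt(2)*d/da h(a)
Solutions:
 h(a) = C1*exp(a)


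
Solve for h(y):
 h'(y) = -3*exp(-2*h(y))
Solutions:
 h(y) = log(-sqrt(C1 - 6*y))
 h(y) = log(C1 - 6*y)/2


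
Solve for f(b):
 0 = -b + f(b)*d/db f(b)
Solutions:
 f(b) = -sqrt(C1 + b^2)
 f(b) = sqrt(C1 + b^2)


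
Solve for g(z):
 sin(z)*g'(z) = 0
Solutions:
 g(z) = C1


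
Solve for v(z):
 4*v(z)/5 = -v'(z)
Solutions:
 v(z) = C1*exp(-4*z/5)


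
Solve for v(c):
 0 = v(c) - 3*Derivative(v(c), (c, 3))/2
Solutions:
 v(c) = C3*exp(2^(1/3)*3^(2/3)*c/3) + (C1*sin(2^(1/3)*3^(1/6)*c/2) + C2*cos(2^(1/3)*3^(1/6)*c/2))*exp(-2^(1/3)*3^(2/3)*c/6)


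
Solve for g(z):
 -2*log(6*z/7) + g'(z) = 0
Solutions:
 g(z) = C1 + 2*z*log(z) - 2*z + z*log(36/49)


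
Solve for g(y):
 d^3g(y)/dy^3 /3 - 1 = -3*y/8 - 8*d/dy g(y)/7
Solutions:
 g(y) = C1 + C2*sin(2*sqrt(42)*y/7) + C3*cos(2*sqrt(42)*y/7) - 21*y^2/128 + 7*y/8


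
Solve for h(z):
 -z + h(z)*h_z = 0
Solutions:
 h(z) = -sqrt(C1 + z^2)
 h(z) = sqrt(C1 + z^2)


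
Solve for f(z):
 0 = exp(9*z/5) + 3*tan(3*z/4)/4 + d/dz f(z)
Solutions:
 f(z) = C1 - 5*exp(9*z/5)/9 + log(cos(3*z/4))


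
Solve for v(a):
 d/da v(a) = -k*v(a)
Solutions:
 v(a) = C1*exp(-a*k)


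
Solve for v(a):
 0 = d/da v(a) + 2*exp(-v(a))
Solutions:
 v(a) = log(C1 - 2*a)


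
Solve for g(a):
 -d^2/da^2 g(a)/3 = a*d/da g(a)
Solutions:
 g(a) = C1 + C2*erf(sqrt(6)*a/2)


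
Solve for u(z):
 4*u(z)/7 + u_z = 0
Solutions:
 u(z) = C1*exp(-4*z/7)


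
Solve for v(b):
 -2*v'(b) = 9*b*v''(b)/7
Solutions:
 v(b) = C1 + C2/b^(5/9)


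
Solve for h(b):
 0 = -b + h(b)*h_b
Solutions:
 h(b) = -sqrt(C1 + b^2)
 h(b) = sqrt(C1 + b^2)


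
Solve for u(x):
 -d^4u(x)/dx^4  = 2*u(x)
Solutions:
 u(x) = (C1*sin(2^(3/4)*x/2) + C2*cos(2^(3/4)*x/2))*exp(-2^(3/4)*x/2) + (C3*sin(2^(3/4)*x/2) + C4*cos(2^(3/4)*x/2))*exp(2^(3/4)*x/2)


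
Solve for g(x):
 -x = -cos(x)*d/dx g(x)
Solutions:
 g(x) = C1 + Integral(x/cos(x), x)


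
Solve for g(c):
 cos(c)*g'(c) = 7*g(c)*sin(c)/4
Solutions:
 g(c) = C1/cos(c)^(7/4)


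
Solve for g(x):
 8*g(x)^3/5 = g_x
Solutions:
 g(x) = -sqrt(10)*sqrt(-1/(C1 + 8*x))/2
 g(x) = sqrt(10)*sqrt(-1/(C1 + 8*x))/2


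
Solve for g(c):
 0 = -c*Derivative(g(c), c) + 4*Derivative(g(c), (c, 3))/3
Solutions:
 g(c) = C1 + Integral(C2*airyai(6^(1/3)*c/2) + C3*airybi(6^(1/3)*c/2), c)


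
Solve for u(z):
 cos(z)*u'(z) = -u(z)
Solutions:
 u(z) = C1*sqrt(sin(z) - 1)/sqrt(sin(z) + 1)


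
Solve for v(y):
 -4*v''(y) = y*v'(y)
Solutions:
 v(y) = C1 + C2*erf(sqrt(2)*y/4)


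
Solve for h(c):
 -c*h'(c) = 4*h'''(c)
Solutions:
 h(c) = C1 + Integral(C2*airyai(-2^(1/3)*c/2) + C3*airybi(-2^(1/3)*c/2), c)


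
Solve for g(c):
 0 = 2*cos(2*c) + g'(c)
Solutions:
 g(c) = C1 - sin(2*c)


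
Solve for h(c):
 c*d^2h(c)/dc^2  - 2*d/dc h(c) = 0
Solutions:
 h(c) = C1 + C2*c^3


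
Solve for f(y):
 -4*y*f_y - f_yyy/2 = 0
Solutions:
 f(y) = C1 + Integral(C2*airyai(-2*y) + C3*airybi(-2*y), y)


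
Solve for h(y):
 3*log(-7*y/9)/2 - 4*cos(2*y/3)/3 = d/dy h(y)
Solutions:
 h(y) = C1 + 3*y*log(-y)/2 - 3*y*log(3) - 3*y/2 + 3*y*log(7)/2 - 2*sin(2*y/3)


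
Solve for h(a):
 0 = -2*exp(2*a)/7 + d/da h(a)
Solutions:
 h(a) = C1 + exp(2*a)/7


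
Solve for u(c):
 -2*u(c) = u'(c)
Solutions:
 u(c) = C1*exp(-2*c)


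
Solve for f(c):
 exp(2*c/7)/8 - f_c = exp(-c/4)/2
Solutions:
 f(c) = C1 + 7*exp(2*c/7)/16 + 2*exp(-c/4)


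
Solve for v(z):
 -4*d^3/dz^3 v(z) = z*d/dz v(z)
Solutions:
 v(z) = C1 + Integral(C2*airyai(-2^(1/3)*z/2) + C3*airybi(-2^(1/3)*z/2), z)


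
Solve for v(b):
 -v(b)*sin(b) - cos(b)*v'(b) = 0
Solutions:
 v(b) = C1*cos(b)


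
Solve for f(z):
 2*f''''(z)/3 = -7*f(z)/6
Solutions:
 f(z) = (C1*sin(7^(1/4)*z/2) + C2*cos(7^(1/4)*z/2))*exp(-7^(1/4)*z/2) + (C3*sin(7^(1/4)*z/2) + C4*cos(7^(1/4)*z/2))*exp(7^(1/4)*z/2)


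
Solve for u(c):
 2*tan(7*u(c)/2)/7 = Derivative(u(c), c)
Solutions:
 u(c) = -2*asin(C1*exp(c))/7 + 2*pi/7
 u(c) = 2*asin(C1*exp(c))/7


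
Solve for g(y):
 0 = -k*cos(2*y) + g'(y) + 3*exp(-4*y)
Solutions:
 g(y) = C1 + k*sin(2*y)/2 + 3*exp(-4*y)/4


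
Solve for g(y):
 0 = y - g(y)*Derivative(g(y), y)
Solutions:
 g(y) = -sqrt(C1 + y^2)
 g(y) = sqrt(C1 + y^2)


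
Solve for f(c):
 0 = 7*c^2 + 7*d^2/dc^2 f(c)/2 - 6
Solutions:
 f(c) = C1 + C2*c - c^4/6 + 6*c^2/7


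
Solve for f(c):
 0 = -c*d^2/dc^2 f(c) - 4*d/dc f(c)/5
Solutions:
 f(c) = C1 + C2*c^(1/5)


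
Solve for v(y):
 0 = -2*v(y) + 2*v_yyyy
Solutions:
 v(y) = C1*exp(-y) + C2*exp(y) + C3*sin(y) + C4*cos(y)


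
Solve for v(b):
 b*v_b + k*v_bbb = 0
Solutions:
 v(b) = C1 + Integral(C2*airyai(b*(-1/k)^(1/3)) + C3*airybi(b*(-1/k)^(1/3)), b)


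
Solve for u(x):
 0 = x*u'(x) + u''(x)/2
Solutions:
 u(x) = C1 + C2*erf(x)


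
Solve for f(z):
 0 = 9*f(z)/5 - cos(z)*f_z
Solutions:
 f(z) = C1*(sin(z) + 1)^(9/10)/(sin(z) - 1)^(9/10)


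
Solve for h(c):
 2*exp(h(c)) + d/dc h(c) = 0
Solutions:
 h(c) = log(1/(C1 + 2*c))


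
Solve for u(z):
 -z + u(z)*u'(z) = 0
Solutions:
 u(z) = -sqrt(C1 + z^2)
 u(z) = sqrt(C1 + z^2)


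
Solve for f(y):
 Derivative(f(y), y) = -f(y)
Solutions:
 f(y) = C1*exp(-y)


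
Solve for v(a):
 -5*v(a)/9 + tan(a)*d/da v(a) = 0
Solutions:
 v(a) = C1*sin(a)^(5/9)


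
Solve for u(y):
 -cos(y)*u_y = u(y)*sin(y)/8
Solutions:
 u(y) = C1*cos(y)^(1/8)


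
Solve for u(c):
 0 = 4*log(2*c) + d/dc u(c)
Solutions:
 u(c) = C1 - 4*c*log(c) - c*log(16) + 4*c


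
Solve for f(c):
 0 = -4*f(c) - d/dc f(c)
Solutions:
 f(c) = C1*exp(-4*c)


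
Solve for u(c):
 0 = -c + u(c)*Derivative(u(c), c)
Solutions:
 u(c) = -sqrt(C1 + c^2)
 u(c) = sqrt(C1 + c^2)


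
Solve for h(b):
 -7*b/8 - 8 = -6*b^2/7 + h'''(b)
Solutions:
 h(b) = C1 + C2*b + C3*b^2 + b^5/70 - 7*b^4/192 - 4*b^3/3


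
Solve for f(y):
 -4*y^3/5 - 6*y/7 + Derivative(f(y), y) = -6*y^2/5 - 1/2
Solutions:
 f(y) = C1 + y^4/5 - 2*y^3/5 + 3*y^2/7 - y/2


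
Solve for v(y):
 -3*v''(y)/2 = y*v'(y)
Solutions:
 v(y) = C1 + C2*erf(sqrt(3)*y/3)


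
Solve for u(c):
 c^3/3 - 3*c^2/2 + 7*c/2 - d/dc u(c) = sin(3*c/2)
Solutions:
 u(c) = C1 + c^4/12 - c^3/2 + 7*c^2/4 + 2*cos(3*c/2)/3


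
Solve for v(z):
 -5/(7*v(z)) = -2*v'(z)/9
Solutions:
 v(z) = -sqrt(C1 + 315*z)/7
 v(z) = sqrt(C1 + 315*z)/7


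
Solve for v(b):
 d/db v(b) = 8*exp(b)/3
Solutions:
 v(b) = C1 + 8*exp(b)/3


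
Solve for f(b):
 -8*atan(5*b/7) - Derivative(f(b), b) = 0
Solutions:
 f(b) = C1 - 8*b*atan(5*b/7) + 28*log(25*b^2 + 49)/5


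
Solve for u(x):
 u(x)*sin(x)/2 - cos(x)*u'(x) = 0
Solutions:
 u(x) = C1/sqrt(cos(x))


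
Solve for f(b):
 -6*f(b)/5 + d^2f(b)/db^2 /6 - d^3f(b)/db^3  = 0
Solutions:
 f(b) = C1*exp(b*(5*5^(1/3)/(108*sqrt(26229) + 17491)^(1/3) + 10 + 5^(2/3)*(108*sqrt(26229) + 17491)^(1/3))/180)*sin(sqrt(3)*5^(1/3)*b*(-5^(1/3)*(108*sqrt(26229) + 17491)^(1/3) + 5/(108*sqrt(26229) + 17491)^(1/3))/180) + C2*exp(b*(5*5^(1/3)/(108*sqrt(26229) + 17491)^(1/3) + 10 + 5^(2/3)*(108*sqrt(26229) + 17491)^(1/3))/180)*cos(sqrt(3)*5^(1/3)*b*(-5^(1/3)*(108*sqrt(26229) + 17491)^(1/3) + 5/(108*sqrt(26229) + 17491)^(1/3))/180) + C3*exp(b*(-5^(2/3)*(108*sqrt(26229) + 17491)^(1/3) - 5*5^(1/3)/(108*sqrt(26229) + 17491)^(1/3) + 5)/90)


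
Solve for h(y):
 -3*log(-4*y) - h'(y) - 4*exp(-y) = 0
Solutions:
 h(y) = C1 - 3*y*log(-y) + 3*y*(1 - 2*log(2)) + 4*exp(-y)


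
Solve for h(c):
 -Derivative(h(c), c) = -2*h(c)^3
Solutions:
 h(c) = -sqrt(2)*sqrt(-1/(C1 + 2*c))/2
 h(c) = sqrt(2)*sqrt(-1/(C1 + 2*c))/2


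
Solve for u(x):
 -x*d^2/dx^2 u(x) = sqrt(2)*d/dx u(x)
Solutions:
 u(x) = C1 + C2*x^(1 - sqrt(2))


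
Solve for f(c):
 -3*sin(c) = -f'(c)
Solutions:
 f(c) = C1 - 3*cos(c)


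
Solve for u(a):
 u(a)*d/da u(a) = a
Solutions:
 u(a) = -sqrt(C1 + a^2)
 u(a) = sqrt(C1 + a^2)


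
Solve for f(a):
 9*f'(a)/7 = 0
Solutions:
 f(a) = C1


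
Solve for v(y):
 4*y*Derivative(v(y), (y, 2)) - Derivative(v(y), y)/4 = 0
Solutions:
 v(y) = C1 + C2*y^(17/16)


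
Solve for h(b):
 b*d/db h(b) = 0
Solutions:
 h(b) = C1


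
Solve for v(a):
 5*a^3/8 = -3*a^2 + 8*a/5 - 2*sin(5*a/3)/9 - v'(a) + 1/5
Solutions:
 v(a) = C1 - 5*a^4/32 - a^3 + 4*a^2/5 + a/5 + 2*cos(5*a/3)/15


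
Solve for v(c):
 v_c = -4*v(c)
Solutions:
 v(c) = C1*exp(-4*c)


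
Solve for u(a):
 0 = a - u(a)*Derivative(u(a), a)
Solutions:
 u(a) = -sqrt(C1 + a^2)
 u(a) = sqrt(C1 + a^2)


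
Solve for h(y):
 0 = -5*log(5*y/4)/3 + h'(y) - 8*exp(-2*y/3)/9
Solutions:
 h(y) = C1 + 5*y*log(y)/3 + 5*y*(-2*log(2) - 1 + log(5))/3 - 4*exp(-2*y/3)/3


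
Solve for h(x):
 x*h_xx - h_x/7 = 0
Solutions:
 h(x) = C1 + C2*x^(8/7)


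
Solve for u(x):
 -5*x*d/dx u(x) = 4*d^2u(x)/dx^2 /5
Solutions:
 u(x) = C1 + C2*erf(5*sqrt(2)*x/4)


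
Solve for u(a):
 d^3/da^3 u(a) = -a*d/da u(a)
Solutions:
 u(a) = C1 + Integral(C2*airyai(-a) + C3*airybi(-a), a)


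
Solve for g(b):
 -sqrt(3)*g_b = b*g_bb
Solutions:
 g(b) = C1 + C2*b^(1 - sqrt(3))


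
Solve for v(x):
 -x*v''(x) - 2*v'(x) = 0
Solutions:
 v(x) = C1 + C2/x


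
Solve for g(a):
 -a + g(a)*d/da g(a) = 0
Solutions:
 g(a) = -sqrt(C1 + a^2)
 g(a) = sqrt(C1 + a^2)


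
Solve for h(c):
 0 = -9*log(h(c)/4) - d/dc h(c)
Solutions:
 -Integral(1/(-log(_y) + 2*log(2)), (_y, h(c)))/9 = C1 - c


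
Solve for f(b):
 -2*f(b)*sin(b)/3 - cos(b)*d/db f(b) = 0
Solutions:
 f(b) = C1*cos(b)^(2/3)


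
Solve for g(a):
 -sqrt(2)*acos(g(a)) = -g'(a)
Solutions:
 Integral(1/acos(_y), (_y, g(a))) = C1 + sqrt(2)*a


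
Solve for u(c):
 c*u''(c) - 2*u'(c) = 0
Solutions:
 u(c) = C1 + C2*c^3


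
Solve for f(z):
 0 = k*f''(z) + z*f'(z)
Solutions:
 f(z) = C1 + C2*sqrt(k)*erf(sqrt(2)*z*sqrt(1/k)/2)


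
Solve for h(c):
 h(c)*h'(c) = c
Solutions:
 h(c) = -sqrt(C1 + c^2)
 h(c) = sqrt(C1 + c^2)


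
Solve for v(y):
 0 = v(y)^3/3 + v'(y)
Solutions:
 v(y) = -sqrt(6)*sqrt(-1/(C1 - y))/2
 v(y) = sqrt(6)*sqrt(-1/(C1 - y))/2


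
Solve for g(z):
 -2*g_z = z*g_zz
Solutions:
 g(z) = C1 + C2/z


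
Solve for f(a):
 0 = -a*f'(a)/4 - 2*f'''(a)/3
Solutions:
 f(a) = C1 + Integral(C2*airyai(-3^(1/3)*a/2) + C3*airybi(-3^(1/3)*a/2), a)


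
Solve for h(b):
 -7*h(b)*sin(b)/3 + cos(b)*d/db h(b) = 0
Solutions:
 h(b) = C1/cos(b)^(7/3)


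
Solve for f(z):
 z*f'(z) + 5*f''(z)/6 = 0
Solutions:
 f(z) = C1 + C2*erf(sqrt(15)*z/5)


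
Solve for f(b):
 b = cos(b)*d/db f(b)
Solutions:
 f(b) = C1 + Integral(b/cos(b), b)


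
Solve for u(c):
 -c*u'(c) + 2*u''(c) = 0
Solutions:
 u(c) = C1 + C2*erfi(c/2)


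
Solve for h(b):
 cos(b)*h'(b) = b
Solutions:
 h(b) = C1 + Integral(b/cos(b), b)


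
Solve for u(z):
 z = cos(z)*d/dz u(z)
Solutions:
 u(z) = C1 + Integral(z/cos(z), z)


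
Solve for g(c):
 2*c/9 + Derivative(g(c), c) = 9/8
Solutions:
 g(c) = C1 - c^2/9 + 9*c/8


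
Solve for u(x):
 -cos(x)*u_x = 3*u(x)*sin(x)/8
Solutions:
 u(x) = C1*cos(x)^(3/8)


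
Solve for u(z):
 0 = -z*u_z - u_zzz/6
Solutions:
 u(z) = C1 + Integral(C2*airyai(-6^(1/3)*z) + C3*airybi(-6^(1/3)*z), z)


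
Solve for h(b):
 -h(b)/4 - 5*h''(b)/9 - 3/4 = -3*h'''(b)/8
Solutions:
 h(b) = C1*exp(b*(-(243*sqrt(915441) + 241147)^(1/3) - 1600/(243*sqrt(915441) + 241147)^(1/3) + 80)/162)*sin(sqrt(3)*b*(-(243*sqrt(915441) + 241147)^(1/3) + 1600/(243*sqrt(915441) + 241147)^(1/3))/162) + C2*exp(b*(-(243*sqrt(915441) + 241147)^(1/3) - 1600/(243*sqrt(915441) + 241147)^(1/3) + 80)/162)*cos(sqrt(3)*b*(-(243*sqrt(915441) + 241147)^(1/3) + 1600/(243*sqrt(915441) + 241147)^(1/3))/162) + C3*exp(b*(1600/(243*sqrt(915441) + 241147)^(1/3) + 40 + (243*sqrt(915441) + 241147)^(1/3))/81) - 3


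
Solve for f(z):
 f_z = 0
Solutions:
 f(z) = C1


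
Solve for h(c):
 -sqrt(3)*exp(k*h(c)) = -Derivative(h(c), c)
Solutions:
 h(c) = Piecewise((log(-1/(C1*k + sqrt(3)*c*k))/k, Ne(k, 0)), (nan, True))
 h(c) = Piecewise((C1 + sqrt(3)*c, Eq(k, 0)), (nan, True))


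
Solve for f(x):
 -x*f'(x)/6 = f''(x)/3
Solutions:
 f(x) = C1 + C2*erf(x/2)


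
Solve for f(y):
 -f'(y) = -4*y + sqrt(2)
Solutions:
 f(y) = C1 + 2*y^2 - sqrt(2)*y


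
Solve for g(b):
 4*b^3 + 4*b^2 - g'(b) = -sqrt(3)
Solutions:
 g(b) = C1 + b^4 + 4*b^3/3 + sqrt(3)*b


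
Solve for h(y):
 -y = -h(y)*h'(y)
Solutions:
 h(y) = -sqrt(C1 + y^2)
 h(y) = sqrt(C1 + y^2)


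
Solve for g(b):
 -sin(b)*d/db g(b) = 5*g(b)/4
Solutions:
 g(b) = C1*(cos(b) + 1)^(5/8)/(cos(b) - 1)^(5/8)


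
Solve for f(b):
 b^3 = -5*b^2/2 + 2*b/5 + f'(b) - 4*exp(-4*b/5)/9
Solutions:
 f(b) = C1 + b^4/4 + 5*b^3/6 - b^2/5 - 5*exp(-4*b/5)/9


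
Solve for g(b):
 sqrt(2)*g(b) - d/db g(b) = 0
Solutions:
 g(b) = C1*exp(sqrt(2)*b)


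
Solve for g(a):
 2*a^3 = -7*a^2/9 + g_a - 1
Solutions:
 g(a) = C1 + a^4/2 + 7*a^3/27 + a


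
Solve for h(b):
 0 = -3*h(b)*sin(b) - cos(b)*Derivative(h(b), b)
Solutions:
 h(b) = C1*cos(b)^3


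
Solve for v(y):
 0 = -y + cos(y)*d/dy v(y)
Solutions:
 v(y) = C1 + Integral(y/cos(y), y)


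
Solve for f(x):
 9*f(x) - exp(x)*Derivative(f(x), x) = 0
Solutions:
 f(x) = C1*exp(-9*exp(-x))


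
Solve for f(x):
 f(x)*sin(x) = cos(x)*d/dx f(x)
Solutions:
 f(x) = C1/cos(x)


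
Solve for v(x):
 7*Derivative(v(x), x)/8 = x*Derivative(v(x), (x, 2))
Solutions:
 v(x) = C1 + C2*x^(15/8)


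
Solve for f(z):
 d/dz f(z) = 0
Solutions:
 f(z) = C1


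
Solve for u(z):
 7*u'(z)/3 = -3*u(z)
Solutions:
 u(z) = C1*exp(-9*z/7)


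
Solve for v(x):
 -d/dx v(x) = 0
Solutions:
 v(x) = C1


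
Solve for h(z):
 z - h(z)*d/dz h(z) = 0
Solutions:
 h(z) = -sqrt(C1 + z^2)
 h(z) = sqrt(C1 + z^2)


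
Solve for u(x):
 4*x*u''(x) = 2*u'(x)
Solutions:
 u(x) = C1 + C2*x^(3/2)


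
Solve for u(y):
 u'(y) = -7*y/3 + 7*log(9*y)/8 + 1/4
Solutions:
 u(y) = C1 - 7*y^2/6 + 7*y*log(y)/8 - 5*y/8 + 7*y*log(3)/4


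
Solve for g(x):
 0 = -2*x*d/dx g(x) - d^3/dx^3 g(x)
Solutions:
 g(x) = C1 + Integral(C2*airyai(-2^(1/3)*x) + C3*airybi(-2^(1/3)*x), x)


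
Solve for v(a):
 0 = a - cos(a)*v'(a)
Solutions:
 v(a) = C1 + Integral(a/cos(a), a)


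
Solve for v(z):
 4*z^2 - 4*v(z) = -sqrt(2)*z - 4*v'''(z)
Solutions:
 v(z) = C3*exp(z) + z^2 + sqrt(2)*z/4 + (C1*sin(sqrt(3)*z/2) + C2*cos(sqrt(3)*z/2))*exp(-z/2)


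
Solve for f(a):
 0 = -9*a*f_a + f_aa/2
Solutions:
 f(a) = C1 + C2*erfi(3*a)


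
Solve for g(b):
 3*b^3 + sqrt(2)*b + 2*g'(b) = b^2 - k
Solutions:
 g(b) = C1 - 3*b^4/8 + b^3/6 - sqrt(2)*b^2/4 - b*k/2
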